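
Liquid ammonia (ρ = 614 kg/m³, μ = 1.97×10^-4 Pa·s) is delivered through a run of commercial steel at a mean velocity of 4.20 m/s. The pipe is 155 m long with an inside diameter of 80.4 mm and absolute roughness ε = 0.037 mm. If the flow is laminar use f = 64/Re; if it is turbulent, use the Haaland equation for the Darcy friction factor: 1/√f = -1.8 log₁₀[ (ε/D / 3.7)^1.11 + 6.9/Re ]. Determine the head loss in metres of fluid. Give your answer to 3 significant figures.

Reynolds number Re = ρVD/μ = 614 · 4.2 · 0.0804 / 0.000197 = 1.052e+06.
Re > 4000 → turbulent. Relative roughness ε/D = 3.7e-05/0.0804 = 0.00046. Haaland: 1/√f = -1.8 log₁₀[(0.00046/3.7)^1.11 + 6.9/1.052e+06] = -1.8 log₁₀[4.63e-05 + 6.56e-06] = 7.699, so f = 0.01687.
Darcy-Weisbach: ΔP = f(L/D)(ρV²/2) = 0.01687·(155/0.0804)·(614·4.2²/2) = 0.01687·1928·5415 = 1.761e+05 Pa.
Head loss h_f = ΔP/(ρg) = 1.761e+05/(614·9.81) = 29.2 m.

h_f ≈ 29.2 m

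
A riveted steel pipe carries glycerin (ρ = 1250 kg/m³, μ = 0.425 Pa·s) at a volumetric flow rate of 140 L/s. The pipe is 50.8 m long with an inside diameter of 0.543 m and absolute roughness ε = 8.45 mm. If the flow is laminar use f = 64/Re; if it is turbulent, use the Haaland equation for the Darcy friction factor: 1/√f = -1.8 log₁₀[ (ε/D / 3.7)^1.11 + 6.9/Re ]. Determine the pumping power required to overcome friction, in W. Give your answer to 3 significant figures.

P ≈ 198 W

Q = 140 L/s = 140/1000 = 0.14 m³/s.
Cross-sectional area A = πD²/4 = π(0.543)²/4 = 0.2316 m²; mean velocity V = Q/A = 0.14/0.2316 = 0.6046 m/s.
Reynolds number Re = ρVD/μ = 1250 · 0.6046 · 0.543 / 0.425 = 965.5.
Re < 2300 → laminar flow, so f = 64/Re = 64/965.5 = 0.06629 (the turbulent correlation is not needed).
Darcy-Weisbach: ΔP = f(L/D)(ρV²/2) = 0.06629·(50.8/0.543)·(1250·0.6046²/2) = 0.06629·93.55·228.4 = 1417 Pa.
Pumping power P = QΔP = 0.14·1417 = 198.3 W = 198 W.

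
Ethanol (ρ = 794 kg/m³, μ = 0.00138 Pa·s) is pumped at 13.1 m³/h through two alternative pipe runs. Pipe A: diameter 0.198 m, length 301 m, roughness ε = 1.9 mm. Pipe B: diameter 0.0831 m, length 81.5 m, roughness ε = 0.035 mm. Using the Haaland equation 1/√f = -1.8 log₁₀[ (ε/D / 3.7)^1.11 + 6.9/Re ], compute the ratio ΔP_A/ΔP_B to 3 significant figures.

Pipe A: V = Q/A = 0.003639/0.03079 = 0.1182 m/s; Re = 1.346e+04; ε/D = 0.0096; Haaland → f = 0.0414; ΔP_A = f(L/D)(ρV²/2) = 348.9 Pa.
Pipe B: V = Q/A = 0.003639/0.005424 = 0.6709 m/s; Re = 3.208e+04; ε/D = 0.000421; Haaland → f = 0.02395; ΔP_B = f(L/D)(ρV²/2) = 4197 Pa.
ΔP_A/ΔP_B = 348.9/4197 = 0.0831.

ΔP_A/ΔP_B ≈ 0.0831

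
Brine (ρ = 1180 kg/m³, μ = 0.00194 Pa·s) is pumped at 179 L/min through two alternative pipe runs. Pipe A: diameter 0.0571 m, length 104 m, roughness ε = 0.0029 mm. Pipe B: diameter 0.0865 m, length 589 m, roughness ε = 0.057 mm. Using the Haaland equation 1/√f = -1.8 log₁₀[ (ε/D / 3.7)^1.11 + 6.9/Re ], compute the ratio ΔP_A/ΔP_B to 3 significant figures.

Pipe A: V = Q/A = 0.002983/0.002561 = 1.165 m/s; Re = 4.046e+04; ε/D = 5.08e-05; Haaland → f = 0.02185; ΔP_A = f(L/D)(ρV²/2) = 3.187e+04 Pa.
Pipe B: V = Q/A = 0.002983/0.005877 = 0.5077 m/s; Re = 2.671e+04; ε/D = 0.000659; Haaland → f = 0.02541; ΔP_B = f(L/D)(ρV²/2) = 2.631e+04 Pa.
ΔP_A/ΔP_B = 3.187e+04/2.631e+04 = 1.21.

ΔP_A/ΔP_B ≈ 1.21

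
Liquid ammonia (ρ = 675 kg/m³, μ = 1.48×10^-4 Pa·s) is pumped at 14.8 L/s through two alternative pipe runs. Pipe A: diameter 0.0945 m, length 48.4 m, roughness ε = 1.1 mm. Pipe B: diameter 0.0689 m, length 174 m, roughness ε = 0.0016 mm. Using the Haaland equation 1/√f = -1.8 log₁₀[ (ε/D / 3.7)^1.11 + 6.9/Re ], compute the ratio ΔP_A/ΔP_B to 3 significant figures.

ΔP_A/ΔP_B ≈ 0.197

Pipe A: V = Q/A = 0.0148/0.007014 = 2.11 m/s; Re = 9.095e+05; ε/D = 0.0116; Haaland → f = 0.04007; ΔP_A = f(L/D)(ρV²/2) = 3.084e+04 Pa.
Pipe B: V = Q/A = 0.0148/0.003728 = 3.969 m/s; Re = 1.247e+06; ε/D = 2.32e-05; Haaland → f = 0.01167; ΔP_B = f(L/D)(ρV²/2) = 1.568e+05 Pa.
ΔP_A/ΔP_B = 3.084e+04/1.568e+05 = 0.197.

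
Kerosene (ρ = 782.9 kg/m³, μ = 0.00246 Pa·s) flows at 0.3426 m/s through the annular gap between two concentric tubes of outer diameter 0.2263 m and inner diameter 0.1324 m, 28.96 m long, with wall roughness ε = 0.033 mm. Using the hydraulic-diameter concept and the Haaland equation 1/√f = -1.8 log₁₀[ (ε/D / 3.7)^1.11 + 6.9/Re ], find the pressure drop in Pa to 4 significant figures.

ΔP ≈ 440.8 Pa

Hydraulic diameter D_h = 4A/P = D_o - D_i = 0.2263 - 0.1324 = 0.0939 m.
Re = ρVD_h/μ = 782.9·0.3426·0.0939/0.00246 = 1.024e+04.
ε/D_h = 3.3e-05/0.0939 = 0.000351; Haaland gives 1/√f = -1.8 log₁₀[3.43e-05+0.000674] = 5.67, so f = 0.03111.
ΔP = f(L/D_h)(ρV²/2) = 0.03111·28.96/0.0939·45.95 = 440.8 Pa.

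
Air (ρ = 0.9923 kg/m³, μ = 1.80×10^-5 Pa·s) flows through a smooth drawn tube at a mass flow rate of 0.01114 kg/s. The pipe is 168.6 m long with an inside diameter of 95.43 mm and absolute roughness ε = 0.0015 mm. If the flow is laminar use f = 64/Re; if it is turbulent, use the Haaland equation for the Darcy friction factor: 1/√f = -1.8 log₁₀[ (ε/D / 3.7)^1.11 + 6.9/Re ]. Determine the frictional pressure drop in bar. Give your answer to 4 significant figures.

ΔP ≈ 7.038×10^-4 bar

A = πD²/4 = π(0.09543)²/4 = 0.007153 m²; mean velocity V = ṁ/(ρA) = 0.01114/(0.9923 · 0.007153) = 1.57 m/s.
Reynolds number Re = ρVD/μ = 0.9923 · 1.57 · 0.09543 / 1.8e-05 = 8257.
Re > 4000 → turbulent. Relative roughness ε/D = 1.5e-06/0.09543 = 1.57e-05. Haaland: 1/√f = -1.8 log₁₀[(1.57e-05/3.7)^1.11 + 6.9/8257] = -1.8 log₁₀[1.09e-06 + 0.000836] = 5.539, so f = 0.03259.
Darcy-Weisbach: ΔP = f(L/D)(ρV²/2) = 0.03259·(168.6/0.09543)·(0.9923·1.57²/2) = 0.03259·1767·1.222 = 70.38 Pa.
ΔP = 70.38 Pa = 7.038×10^-4 bar.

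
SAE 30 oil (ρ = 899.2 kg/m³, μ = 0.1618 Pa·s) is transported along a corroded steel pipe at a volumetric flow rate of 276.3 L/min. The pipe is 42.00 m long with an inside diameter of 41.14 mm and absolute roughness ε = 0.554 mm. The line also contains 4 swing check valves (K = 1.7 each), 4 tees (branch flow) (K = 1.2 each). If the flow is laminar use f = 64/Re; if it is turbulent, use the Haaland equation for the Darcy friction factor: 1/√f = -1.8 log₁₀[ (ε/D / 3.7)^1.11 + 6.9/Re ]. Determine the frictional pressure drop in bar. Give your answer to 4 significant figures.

Q = 276.3 L/min = 276.3/60000 = 0.004605 m³/s.
Cross-sectional area A = πD²/4 = π(0.04114)²/4 = 0.001329 m²; mean velocity V = Q/A = 0.004605/0.001329 = 3.464 m/s.
Reynolds number Re = ρVD/μ = 899.2 · 3.464 · 0.04114 / 0.162 = 792.1.
Re < 2300 → laminar flow, so f = 64/Re = 64/792.1 = 0.0808 (the turbulent correlation is not needed).
Total minor-loss coefficient ΣK = 4·1.7 + 4·1.2 = 11.6.
ΔP = [f·L/D + ΣK]·(ρV²/2) = [0.0808·42/0.04114 + 11.6]·(899.2·3.464²/2) = [82.49 + 11.6]·5396 = 5.077e+05 Pa.
ΔP = 5.077e+05 Pa = 5.077 bar.

ΔP ≈ 5.077 bar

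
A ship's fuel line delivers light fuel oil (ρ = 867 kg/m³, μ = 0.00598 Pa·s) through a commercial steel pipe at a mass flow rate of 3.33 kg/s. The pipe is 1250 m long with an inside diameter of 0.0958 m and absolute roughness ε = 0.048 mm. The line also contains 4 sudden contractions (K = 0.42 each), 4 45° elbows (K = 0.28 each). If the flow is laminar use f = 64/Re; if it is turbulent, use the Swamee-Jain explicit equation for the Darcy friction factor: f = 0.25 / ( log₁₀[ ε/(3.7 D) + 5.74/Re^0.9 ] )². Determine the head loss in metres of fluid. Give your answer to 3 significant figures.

h_f ≈ 6.55 m

A = πD²/4 = π(0.0958)²/4 = 0.007208 m²; mean velocity V = ṁ/(ρA) = 3.33/(867 · 0.007208) = 0.5328 m/s.
Reynolds number Re = ρVD/μ = 867 · 0.5328 · 0.0958 / 0.00598 = 7401.
Re > 4000 → turbulent. Relative roughness ε/D = 4.8e-05/0.0958 = 0.000501. Swamee-Jain: f = 0.25/(log₁₀[0.000501/3.7 + 5.74/7401^0.9])² = 0.25/(log₁₀[0.000135 + 0.00189])² = 0.25/(-2.693)² = 0.03446.
Total minor-loss coefficient ΣK = 4·0.42 + 4·0.28 = 2.8.
ΔP = [f·L/D + ΣK]·(ρV²/2) = [0.03446·1250/0.0958 + 2.8]·(867·0.5328²/2) = [449.7 + 2.8]·123.1 = 5.569e+04 Pa.
Head loss h_f = ΔP/(ρg) = 5.569e+04/(867·9.81) = 6.55 m.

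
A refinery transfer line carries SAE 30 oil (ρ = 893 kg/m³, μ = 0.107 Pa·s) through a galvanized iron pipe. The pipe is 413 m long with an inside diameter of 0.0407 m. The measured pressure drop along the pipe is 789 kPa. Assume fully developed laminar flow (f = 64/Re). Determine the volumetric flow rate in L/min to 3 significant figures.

Q ≈ 72.1 L/min

For laminar flow, f = 64/Re with Re = ρVD/μ, so Darcy-Weisbach reduces to ΔP = 32μLV/D². Solving for V: V = ΔP·D²/(32μL) = 7.89e+05·(0.0407)²/(32·0.107·413) = 0.9242 m/s.
Check: Re = ρVD/μ = 893·0.9242·0.0407/0.107 = 313.9 < 2300, so the laminar assumption holds.
Q = V·A = 0.9242·(π/4·0.0407²) = 0.001202 m³/s = 72.1 L/min.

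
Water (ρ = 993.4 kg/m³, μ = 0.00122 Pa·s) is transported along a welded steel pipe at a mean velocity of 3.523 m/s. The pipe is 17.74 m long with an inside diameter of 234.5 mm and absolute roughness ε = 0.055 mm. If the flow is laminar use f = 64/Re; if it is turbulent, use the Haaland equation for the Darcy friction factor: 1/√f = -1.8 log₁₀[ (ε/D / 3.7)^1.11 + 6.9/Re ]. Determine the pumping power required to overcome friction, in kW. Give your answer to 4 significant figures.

Reynolds number Re = ρVD/μ = 993.4 · 3.523 · 0.2345 / 0.00122 = 6.727e+05.
Re > 4000 → turbulent. Relative roughness ε/D = 5.5e-05/0.2345 = 0.000235. Haaland: 1/√f = -1.8 log₁₀[(0.000235/3.7)^1.11 + 6.9/6.727e+05] = -1.8 log₁₀[2.19e-05 + 1.03e-05] = 8.087, so f = 0.01529.
Darcy-Weisbach: ΔP = f(L/D)(ρV²/2) = 0.01529·(17.74/0.2345)·(993.4·3.523²/2) = 0.01529·75.65·6165 = 7131 Pa.
Q = V·A = 3.523·0.04319 = 0.1522 m³/s.
Pumping power P = QΔP = 0.1522·7131 = 1085.0 W = 1.085 kW.

P ≈ 1.085 kW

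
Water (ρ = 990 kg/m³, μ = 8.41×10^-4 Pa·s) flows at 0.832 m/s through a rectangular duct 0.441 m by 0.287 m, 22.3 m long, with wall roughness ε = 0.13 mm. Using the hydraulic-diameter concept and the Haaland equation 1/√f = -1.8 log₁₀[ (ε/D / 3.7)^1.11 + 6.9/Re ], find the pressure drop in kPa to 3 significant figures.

Hydraulic diameter D_h = 4A/P = 4·(0.441·0.287)/(2·(0.441+0.287)) = 0.5063/1.456 = 0.3477 m.
Re = ρVD_h/μ = 990·0.832·0.3477/0.000841 = 3.406e+05.
ε/D_h = 0.00013/0.3477 = 0.000374; Haaland gives 1/√f = -1.8 log₁₀[3.67e-05+2.03e-05] = 7.64, so f = 0.01713.
ΔP = f(L/D_h)(ρV²/2) = 0.01713·22.3/0.3477·342.7 = 376.5 Pa.
ΔP = 0.377 kPa.

ΔP ≈ 0.377 kPa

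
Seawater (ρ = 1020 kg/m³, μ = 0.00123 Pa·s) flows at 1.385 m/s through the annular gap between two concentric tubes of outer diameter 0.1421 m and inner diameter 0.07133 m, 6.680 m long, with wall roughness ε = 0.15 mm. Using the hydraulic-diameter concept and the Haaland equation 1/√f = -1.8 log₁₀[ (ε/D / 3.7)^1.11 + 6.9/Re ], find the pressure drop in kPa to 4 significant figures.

ΔP ≈ 2.364 kPa

Hydraulic diameter D_h = 4A/P = D_o - D_i = 0.1421 - 0.07133 = 0.07077 m.
Re = ρVD_h/μ = 1020·1.385·0.07077/0.00123 = 8.128e+04.
ε/D_h = 0.00015/0.07077 = 0.00212; Haaland gives 1/√f = -1.8 log₁₀[0.000252+8.49e-05] = 6.25, so f = 0.0256.
ΔP = f(L/D_h)(ρV²/2) = 0.0256·6.68/0.07077·978.3 = 2364 Pa.
ΔP = 2.364 kPa.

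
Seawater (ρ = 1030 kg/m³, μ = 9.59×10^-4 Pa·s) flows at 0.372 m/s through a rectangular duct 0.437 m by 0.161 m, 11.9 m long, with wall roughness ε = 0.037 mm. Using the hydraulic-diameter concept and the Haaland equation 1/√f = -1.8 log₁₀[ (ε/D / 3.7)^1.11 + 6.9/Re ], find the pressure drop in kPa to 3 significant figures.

Hydraulic diameter D_h = 4A/P = 4·(0.437·0.161)/(2·(0.437+0.161)) = 0.2814/1.196 = 0.2353 m.
Re = ρVD_h/μ = 1030·0.372·0.2353/0.000959 = 9.402e+04.
ε/D_h = 3.7e-05/0.2353 = 0.000157; Haaland gives 1/√f = -1.8 log₁₀[1.4e-05+7.34e-05] = 7.305, so f = 0.01874.
ΔP = f(L/D_h)(ρV²/2) = 0.01874·11.9/0.2353·71.27 = 67.54 Pa.
ΔP = 0.0675 kPa.

ΔP ≈ 0.0675 kPa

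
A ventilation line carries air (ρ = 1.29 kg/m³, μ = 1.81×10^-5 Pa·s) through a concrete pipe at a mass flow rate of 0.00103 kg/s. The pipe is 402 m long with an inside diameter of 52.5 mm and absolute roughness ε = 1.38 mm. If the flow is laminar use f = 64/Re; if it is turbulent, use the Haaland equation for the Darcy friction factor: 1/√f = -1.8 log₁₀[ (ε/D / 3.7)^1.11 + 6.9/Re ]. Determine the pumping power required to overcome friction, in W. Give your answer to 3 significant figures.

A = πD²/4 = π(0.0525)²/4 = 0.002165 m²; mean velocity V = ṁ/(ρA) = 0.00103/(1.29 · 0.002165) = 0.3688 m/s.
Reynolds number Re = ρVD/μ = 1.29 · 0.3688 · 0.0525 / 1.81e-05 = 1380.
Re < 2300 → laminar flow, so f = 64/Re = 64/1380 = 0.04637 (the turbulent correlation is not needed).
Darcy-Weisbach: ΔP = f(L/D)(ρV²/2) = 0.04637·(402/0.0525)·(1.29·0.3688²/2) = 0.04637·7657·0.08775 = 31.16 Pa.
Q = ṁ/ρ = 0.00103/1.29 = 0.0007984 m³/s.
Pumping power P = QΔP = 0.0007984·31.16 = 0.02488 W = 0.0249 W.

P ≈ 0.0249 W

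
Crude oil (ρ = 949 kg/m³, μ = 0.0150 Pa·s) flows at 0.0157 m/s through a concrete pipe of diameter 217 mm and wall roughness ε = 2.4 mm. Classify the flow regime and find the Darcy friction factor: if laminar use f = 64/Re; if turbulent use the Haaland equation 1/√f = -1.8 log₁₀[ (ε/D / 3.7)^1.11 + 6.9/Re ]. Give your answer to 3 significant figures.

f ≈ 0.297

Re = ρVD/μ = 949·0.0157·0.217/0.015 = 215.5.
Re < 2300 → laminar, so f = 64/Re = 0.2969 (roughness is irrelevant in laminar flow).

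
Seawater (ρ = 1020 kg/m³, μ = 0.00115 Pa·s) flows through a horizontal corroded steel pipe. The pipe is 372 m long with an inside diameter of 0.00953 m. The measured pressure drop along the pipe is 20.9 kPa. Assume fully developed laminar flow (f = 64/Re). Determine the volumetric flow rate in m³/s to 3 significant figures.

For laminar flow, f = 64/Re with Re = ρVD/μ, so Darcy-Weisbach reduces to ΔP = 32μLV/D². Solving for V: V = ΔP·D²/(32μL) = 2.09e+04·(0.00953)²/(32·0.00115·372) = 0.1387 m/s.
Check: Re = ρVD/μ = 1020·0.1387·0.00953/0.00115 = 1172 < 2300, so the laminar assumption holds.
Q = V·A = 0.1387·(π/4·0.00953²) = 9.89e-06 m³/s = 9.89×10^-6 m³/s.

Q ≈ 9.89×10^-6 m³/s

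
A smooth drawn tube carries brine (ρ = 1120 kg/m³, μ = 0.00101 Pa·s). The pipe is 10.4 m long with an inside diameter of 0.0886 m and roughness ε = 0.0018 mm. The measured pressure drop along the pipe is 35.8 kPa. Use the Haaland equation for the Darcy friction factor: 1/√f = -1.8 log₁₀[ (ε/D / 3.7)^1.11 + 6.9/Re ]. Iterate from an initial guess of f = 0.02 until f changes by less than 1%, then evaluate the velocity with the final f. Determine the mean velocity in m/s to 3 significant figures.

Rearranging Darcy-Weisbach: V = √(2·ΔP·D/(f·L·ρ)). With ε/D = 1.8e-06/0.0886 = 2.03e-05, iterate starting from f = 0.02:
  f = 0.02 → V = √(2·3.58e+04·0.0886/(0.02·10.4·1120)) = 5.218 m/s; Re = ρVD/μ = 5.127e+05; f → 0.01325
  f = 0.01325 → V = 6.412 m/s; Re = 6.299e+05; f → 0.01282
  f = 0.01282 → V = 6.518 m/s; Re = 6.404e+05; f → 0.01279
Converged (Δf/f < 1%). With the final f = 0.01279: V = √(2·3.58e+04·0.0886/(0.01279·10.4·1120)) = 6.526 m/s.

V ≈ 6.53 m/s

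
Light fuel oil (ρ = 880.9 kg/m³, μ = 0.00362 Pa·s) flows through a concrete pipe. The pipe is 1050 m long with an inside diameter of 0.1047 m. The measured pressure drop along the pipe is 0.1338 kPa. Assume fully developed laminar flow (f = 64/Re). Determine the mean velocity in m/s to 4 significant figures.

V ≈ 0.01206 m/s

For laminar flow, f = 64/Re with Re = ρVD/μ, so Darcy-Weisbach reduces to ΔP = 32μLV/D². Solving for V: V = ΔP·D²/(32μL) = 133.8·(0.1047)²/(32·0.00362·1050) = 0.01206 m/s.
Check: Re = ρVD/μ = 880.9·0.01206·0.1047/0.00362 = 307.2 < 2300, so the laminar assumption holds.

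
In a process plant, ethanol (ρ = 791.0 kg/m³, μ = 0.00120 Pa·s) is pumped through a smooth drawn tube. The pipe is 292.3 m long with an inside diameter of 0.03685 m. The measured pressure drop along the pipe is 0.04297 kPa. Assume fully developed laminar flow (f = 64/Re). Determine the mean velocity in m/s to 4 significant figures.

For laminar flow, f = 64/Re with Re = ρVD/μ, so Darcy-Weisbach reduces to ΔP = 32μLV/D². Solving for V: V = ΔP·D²/(32μL) = 42.97·(0.03685)²/(32·0.0012·292.3) = 0.005199 m/s.
Check: Re = ρVD/μ = 791·0.005199·0.03685/0.0012 = 126.3 < 2300, so the laminar assumption holds.

V ≈ 0.005199 m/s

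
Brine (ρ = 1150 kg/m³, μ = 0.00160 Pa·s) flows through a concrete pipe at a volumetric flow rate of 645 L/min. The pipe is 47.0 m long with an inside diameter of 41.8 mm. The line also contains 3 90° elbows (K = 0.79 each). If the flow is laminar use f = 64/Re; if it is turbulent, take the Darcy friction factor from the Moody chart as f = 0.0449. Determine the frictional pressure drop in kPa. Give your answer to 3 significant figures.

ΔP ≈ 1870 kPa

Q = 645 L/min = 645/60000 = 0.01075 m³/s.
Cross-sectional area A = πD²/4 = π(0.0418)²/4 = 0.001372 m²; mean velocity V = Q/A = 0.01075/0.001372 = 7.834 m/s.
Reynolds number Re = ρVD/μ = 1150 · 7.834 · 0.0418 / 0.0016 = 2.354e+05.
Re > 4000 → turbulent; use the Moody-chart value f = 0.0449.
Total minor-loss coefficient ΣK = 3·0.79 = 2.37.
ΔP = [f·L/D + ΣK]·(ρV²/2) = [0.0449·47/0.0418 + 2.37]·(1150·7.834²/2) = [50.49 + 2.37]·3.529e+04 = 1.865e+06 Pa.
ΔP = 1.865e+06 Pa = 1870 kPa.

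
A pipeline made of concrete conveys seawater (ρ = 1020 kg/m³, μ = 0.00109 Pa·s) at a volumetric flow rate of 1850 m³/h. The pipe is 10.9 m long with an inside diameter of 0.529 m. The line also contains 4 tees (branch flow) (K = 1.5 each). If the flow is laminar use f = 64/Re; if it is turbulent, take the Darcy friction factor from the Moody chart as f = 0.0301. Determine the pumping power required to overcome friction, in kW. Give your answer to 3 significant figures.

P ≈ 9.49 kW

Q = 1850 m³/h = 1850/3600 = 0.5139 m³/s.
Cross-sectional area A = πD²/4 = π(0.529)²/4 = 0.2198 m²; mean velocity V = Q/A = 0.5139/0.2198 = 2.338 m/s.
Reynolds number Re = ρVD/μ = 1020 · 2.338 · 0.529 / 0.00109 = 1.157e+06.
Re > 4000 → turbulent; use the Moody-chart value f = 0.0301.
Total minor-loss coefficient ΣK = 4·1.5 = 6.
ΔP = [f·L/D + ΣK]·(ρV²/2) = [0.0301·10.9/0.529 + 6]·(1020·2.338²/2) = [0.6202 + 6]·2788 = 1.846e+04 Pa.
Pumping power P = QΔP = 0.5139·1.846e+04 = 9485 W = 9.49 kW.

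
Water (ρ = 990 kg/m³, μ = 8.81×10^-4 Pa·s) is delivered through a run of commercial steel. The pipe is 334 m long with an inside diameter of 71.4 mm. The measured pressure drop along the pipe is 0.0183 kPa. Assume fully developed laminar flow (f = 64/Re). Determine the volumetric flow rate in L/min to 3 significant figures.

Q ≈ 2.38 L/min

For laminar flow, f = 64/Re with Re = ρVD/μ, so Darcy-Weisbach reduces to ΔP = 32μLV/D². Solving for V: V = ΔP·D²/(32μL) = 18.3·(0.0714)²/(32·0.000881·334) = 0.009908 m/s.
Check: Re = ρVD/μ = 990·0.009908·0.0714/0.000881 = 794.9 < 2300, so the laminar assumption holds.
Q = V·A = 0.009908·(π/4·0.0714²) = 3.967e-05 m³/s = 2.38 L/min.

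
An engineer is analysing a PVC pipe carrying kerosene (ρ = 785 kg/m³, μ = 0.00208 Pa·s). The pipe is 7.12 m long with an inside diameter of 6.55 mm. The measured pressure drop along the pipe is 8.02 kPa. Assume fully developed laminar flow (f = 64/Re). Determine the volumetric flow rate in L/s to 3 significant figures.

For laminar flow, f = 64/Re with Re = ρVD/μ, so Darcy-Weisbach reduces to ΔP = 32μLV/D². Solving for V: V = ΔP·D²/(32μL) = 8020·(0.00655)²/(32·0.00208·7.12) = 0.726 m/s.
Check: Re = ρVD/μ = 785·0.726·0.00655/0.00208 = 1795 < 2300, so the laminar assumption holds.
Q = V·A = 0.726·(π/4·0.00655²) = 2.446e-05 m³/s = 0.0245 L/s.

Q ≈ 0.0245 L/s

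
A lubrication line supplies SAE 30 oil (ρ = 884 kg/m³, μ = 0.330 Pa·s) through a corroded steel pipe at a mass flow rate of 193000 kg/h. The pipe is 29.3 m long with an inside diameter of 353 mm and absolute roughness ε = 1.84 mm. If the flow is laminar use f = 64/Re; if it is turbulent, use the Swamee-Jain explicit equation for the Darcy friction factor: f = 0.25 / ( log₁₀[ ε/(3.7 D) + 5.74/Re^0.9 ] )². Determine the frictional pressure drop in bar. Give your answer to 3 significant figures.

ΔP ≈ 0.0154 bar

ṁ = 193000 kg/h = 193000/3600 = 53.61 kg/s.
A = πD²/4 = π(0.353)²/4 = 0.09787 m²; mean velocity V = ṁ/(ρA) = 53.61/(884 · 0.09787) = 0.6197 m/s.
Reynolds number Re = ρVD/μ = 884 · 0.6197 · 0.353 / 0.33 = 586.
Re < 2300 → laminar flow, so f = 64/Re = 64/586 = 0.1092 (the turbulent correlation is not needed).
Darcy-Weisbach: ΔP = f(L/D)(ρV²/2) = 0.1092·(29.3/0.353)·(884·0.6197²/2) = 0.1092·83·169.7 = 1539 Pa.
ΔP = 1539 Pa = 0.0154 bar.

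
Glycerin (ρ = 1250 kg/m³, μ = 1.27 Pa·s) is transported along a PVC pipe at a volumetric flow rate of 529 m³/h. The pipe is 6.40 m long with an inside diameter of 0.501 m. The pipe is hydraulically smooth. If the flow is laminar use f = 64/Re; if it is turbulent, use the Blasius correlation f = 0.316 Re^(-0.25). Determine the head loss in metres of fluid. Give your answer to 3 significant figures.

Q = 529 m³/h = 529/3600 = 0.1469 m³/s.
Cross-sectional area A = πD²/4 = π(0.501)²/4 = 0.1971 m²; mean velocity V = Q/A = 0.1469/0.1971 = 0.7454 m/s.
Reynolds number Re = ρVD/μ = 1250 · 0.7454 · 0.501 / 1.27 = 367.6.
Re < 2300 → laminar flow, so f = 64/Re = 64/367.6 = 0.1741 (the turbulent correlation is not needed).
Darcy-Weisbach: ΔP = f(L/D)(ρV²/2) = 0.1741·(6.4/0.501)·(1250·0.7454²/2) = 0.1741·12.77·347.3 = 772.4 Pa.
Head loss h_f = ΔP/(ρg) = 772.4/(1250·9.81) = 0.0630 m.

h_f ≈ 0.0630 m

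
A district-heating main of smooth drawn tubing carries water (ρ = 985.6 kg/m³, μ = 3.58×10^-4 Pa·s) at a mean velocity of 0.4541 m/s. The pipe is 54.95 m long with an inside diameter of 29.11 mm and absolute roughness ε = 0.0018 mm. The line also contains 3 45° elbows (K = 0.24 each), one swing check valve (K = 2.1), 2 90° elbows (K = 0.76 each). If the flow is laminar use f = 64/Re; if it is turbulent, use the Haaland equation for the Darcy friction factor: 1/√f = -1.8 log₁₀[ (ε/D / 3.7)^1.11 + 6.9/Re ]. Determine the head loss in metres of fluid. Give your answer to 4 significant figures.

Reynolds number Re = ρVD/μ = 985.6 · 0.4541 · 0.02911 / 0.000358 = 3.639e+04.
Re > 4000 → turbulent. Relative roughness ε/D = 1.8e-06/0.02911 = 6.18e-05. Haaland: 1/√f = -1.8 log₁₀[(6.18e-05/3.7)^1.11 + 6.9/3.639e+04] = -1.8 log₁₀[4.98e-06 + 0.00019] = 6.68, so f = 0.02241.
Total minor-loss coefficient ΣK = 3·0.24 + 1·2.1 + 2·0.76 = 4.34.
ΔP = [f·L/D + ΣK]·(ρV²/2) = [0.02241·54.95/0.02911 + 4.34]·(985.6·0.4541²/2) = [42.31 + 4.34]·101.6 = 4740 Pa.
Head loss h_f = ΔP/(ρg) = 4740/(985.6·9.81) = 0.4903 m.

h_f ≈ 0.4903 m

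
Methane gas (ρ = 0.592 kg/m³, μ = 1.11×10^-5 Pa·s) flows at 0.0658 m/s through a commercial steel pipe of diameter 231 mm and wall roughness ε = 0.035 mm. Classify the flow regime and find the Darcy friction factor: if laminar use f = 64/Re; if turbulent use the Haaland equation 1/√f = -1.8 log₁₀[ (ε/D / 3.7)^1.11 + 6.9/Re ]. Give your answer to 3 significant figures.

f ≈ 0.0789

Re = ρVD/μ = 0.592·0.0658·0.231/1.11e-05 = 810.7.
Re < 2300 → laminar, so f = 64/Re = 0.07895 (roughness is irrelevant in laminar flow).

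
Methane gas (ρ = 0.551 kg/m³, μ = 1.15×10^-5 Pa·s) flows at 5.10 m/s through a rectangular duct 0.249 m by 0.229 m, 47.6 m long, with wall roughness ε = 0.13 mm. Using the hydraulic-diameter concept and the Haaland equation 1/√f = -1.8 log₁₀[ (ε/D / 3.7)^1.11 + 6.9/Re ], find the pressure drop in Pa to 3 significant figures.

Hydraulic diameter D_h = 4A/P = 4·(0.249·0.229)/(2·(0.249+0.229)) = 0.2281/0.956 = 0.2386 m.
Re = ρVD_h/μ = 0.551·5.1·0.2386/1.15e-05 = 5.83e+04.
ε/D_h = 0.00013/0.2386 = 0.000545; Haaland gives 1/√f = -1.8 log₁₀[5.58e-05+0.000118] = 6.766, so f = 0.02184.
ΔP = f(L/D_h)(ρV²/2) = 0.02184·47.6/0.2386·7.166 = 31.23 Pa.

ΔP ≈ 31.2 Pa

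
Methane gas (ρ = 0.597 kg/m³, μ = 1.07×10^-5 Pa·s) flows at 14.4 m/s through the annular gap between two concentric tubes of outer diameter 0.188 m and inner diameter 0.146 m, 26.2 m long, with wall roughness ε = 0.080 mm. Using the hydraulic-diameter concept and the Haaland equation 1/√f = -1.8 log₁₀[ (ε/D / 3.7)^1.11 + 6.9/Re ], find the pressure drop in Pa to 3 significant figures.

ΔP ≈ 1050 Pa

Hydraulic diameter D_h = 4A/P = D_o - D_i = 0.188 - 0.146 = 0.042 m.
Re = ρVD_h/μ = 0.597·14.4·0.042/1.07e-05 = 3.374e+04.
ε/D_h = 8e-05/0.042 = 0.0019; Haaland gives 1/√f = -1.8 log₁₀[0.000224+0.000204] = 6.063, so f = 0.0272.
ΔP = f(L/D_h)(ρV²/2) = 0.0272·26.2/0.042·61.9 = 1050 Pa.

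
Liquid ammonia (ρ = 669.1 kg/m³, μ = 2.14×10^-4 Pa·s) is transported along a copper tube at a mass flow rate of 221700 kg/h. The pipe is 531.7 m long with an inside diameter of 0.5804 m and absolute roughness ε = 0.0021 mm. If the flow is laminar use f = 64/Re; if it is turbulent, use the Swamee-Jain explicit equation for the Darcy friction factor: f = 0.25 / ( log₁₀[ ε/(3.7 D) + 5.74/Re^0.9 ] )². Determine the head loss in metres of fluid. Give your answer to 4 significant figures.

h_f ≈ 0.07136 m

ṁ = 221700 kg/h = 221700/3600 = 61.58 kg/s.
A = πD²/4 = π(0.5804)²/4 = 0.2646 m²; mean velocity V = ṁ/(ρA) = 61.58/(669.1 · 0.2646) = 0.3479 m/s.
Reynolds number Re = ρVD/μ = 669.1 · 0.3479 · 0.5804 / 0.000214 = 6.313e+05.
Re > 4000 → turbulent. Relative roughness ε/D = 2.1e-06/0.5804 = 3.62e-06. Swamee-Jain: f = 0.25/(log₁₀[3.62e-06/3.7 + 5.74/6.313e+05^0.9])² = 0.25/(log₁₀[9.78e-07 + 3.46e-05])² = 0.25/(-4.449)² = 0.01263.
Darcy-Weisbach: ΔP = f(L/D)(ρV²/2) = 0.01263·(531.7/0.5804)·(669.1·0.3479²/2) = 0.01263·916.1·40.49 = 468.4 Pa.
Head loss h_f = ΔP/(ρg) = 468.4/(669.1·9.81) = 0.07136 m.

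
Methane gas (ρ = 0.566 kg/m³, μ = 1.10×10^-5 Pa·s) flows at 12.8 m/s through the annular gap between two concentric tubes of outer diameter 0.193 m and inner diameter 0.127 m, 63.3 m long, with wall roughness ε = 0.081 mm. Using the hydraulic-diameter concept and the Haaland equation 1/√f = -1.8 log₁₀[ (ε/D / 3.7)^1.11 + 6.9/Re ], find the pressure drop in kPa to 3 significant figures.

Hydraulic diameter D_h = 4A/P = D_o - D_i = 0.193 - 0.127 = 0.066 m.
Re = ρVD_h/μ = 0.566·12.8·0.066/1.1e-05 = 4.347e+04.
ε/D_h = 8.1e-05/0.066 = 0.00123; Haaland gives 1/√f = -1.8 log₁₀[0.000137+0.000159] = 6.351, so f = 0.02479.
ΔP = f(L/D_h)(ρV²/2) = 0.02479·63.3/0.066·46.37 = 1102 Pa.
ΔP = 1.10 kPa.

ΔP ≈ 1.10 kPa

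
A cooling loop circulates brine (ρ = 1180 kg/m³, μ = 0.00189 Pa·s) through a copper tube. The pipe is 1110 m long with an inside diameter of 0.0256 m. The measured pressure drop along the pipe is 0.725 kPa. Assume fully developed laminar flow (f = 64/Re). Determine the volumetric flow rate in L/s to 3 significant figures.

For laminar flow, f = 64/Re with Re = ρVD/μ, so Darcy-Weisbach reduces to ΔP = 32μLV/D². Solving for V: V = ΔP·D²/(32μL) = 725·(0.0256)²/(32·0.00189·1110) = 0.007078 m/s.
Check: Re = ρVD/μ = 1180·0.007078·0.0256/0.00189 = 113.1 < 2300, so the laminar assumption holds.
Q = V·A = 0.007078·(π/4·0.0256²) = 3.643e-06 m³/s = 0.00364 L/s.

Q ≈ 0.00364 L/s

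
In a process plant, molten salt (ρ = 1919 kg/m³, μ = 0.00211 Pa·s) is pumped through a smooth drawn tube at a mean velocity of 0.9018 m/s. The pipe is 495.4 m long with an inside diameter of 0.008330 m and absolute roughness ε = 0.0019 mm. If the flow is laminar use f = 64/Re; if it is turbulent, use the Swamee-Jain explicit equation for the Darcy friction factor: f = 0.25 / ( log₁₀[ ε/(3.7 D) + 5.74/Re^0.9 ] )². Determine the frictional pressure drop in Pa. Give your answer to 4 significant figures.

ΔP ≈ 1616000 Pa

Reynolds number Re = ρVD/μ = 1919 · 0.9018 · 0.00833 / 0.00211 = 6832.
Re > 4000 → turbulent. Relative roughness ε/D = 1.9e-06/0.00833 = 0.000228. Swamee-Jain: f = 0.25/(log₁₀[0.000228/3.7 + 5.74/6832^0.9])² = 0.25/(log₁₀[6.16e-05 + 0.00203])² = 0.25/(-2.679)² = 0.03483.
Darcy-Weisbach: ΔP = f(L/D)(ρV²/2) = 0.03483·(495.4/0.00833)·(1919·0.9018²/2) = 0.03483·5.947e+04·780.3 = 1.616e+06 Pa.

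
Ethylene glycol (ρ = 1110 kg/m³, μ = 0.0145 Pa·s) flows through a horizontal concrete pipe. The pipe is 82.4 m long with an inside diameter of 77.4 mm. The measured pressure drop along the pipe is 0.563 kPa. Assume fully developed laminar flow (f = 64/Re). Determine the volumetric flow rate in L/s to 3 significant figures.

Q ≈ 0.415 L/s

For laminar flow, f = 64/Re with Re = ρVD/μ, so Darcy-Weisbach reduces to ΔP = 32μLV/D². Solving for V: V = ΔP·D²/(32μL) = 563·(0.0774)²/(32·0.0145·82.4) = 0.08822 m/s.
Check: Re = ρVD/μ = 1110·0.08822·0.0774/0.0145 = 522.7 < 2300, so the laminar assumption holds.
Q = V·A = 0.08822·(π/4·0.0774²) = 0.0004151 m³/s = 0.415 L/s.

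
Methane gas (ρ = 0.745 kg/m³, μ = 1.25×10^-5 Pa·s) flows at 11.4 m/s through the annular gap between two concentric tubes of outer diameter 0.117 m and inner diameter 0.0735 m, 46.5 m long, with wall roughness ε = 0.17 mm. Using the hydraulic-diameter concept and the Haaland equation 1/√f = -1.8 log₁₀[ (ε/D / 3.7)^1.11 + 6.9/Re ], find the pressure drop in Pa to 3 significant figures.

ΔP ≈ 1620 Pa

Hydraulic diameter D_h = 4A/P = D_o - D_i = 0.117 - 0.0735 = 0.0435 m.
Re = ρVD_h/μ = 0.745·11.4·0.0435/1.25e-05 = 2.956e+04.
ε/D_h = 0.00017/0.0435 = 0.00391; Haaland gives 1/√f = -1.8 log₁₀[0.000497+0.000233] = 5.646, so f = 0.03138.
ΔP = f(L/D_h)(ρV²/2) = 0.03138·46.5/0.0435·48.41 = 1624 Pa.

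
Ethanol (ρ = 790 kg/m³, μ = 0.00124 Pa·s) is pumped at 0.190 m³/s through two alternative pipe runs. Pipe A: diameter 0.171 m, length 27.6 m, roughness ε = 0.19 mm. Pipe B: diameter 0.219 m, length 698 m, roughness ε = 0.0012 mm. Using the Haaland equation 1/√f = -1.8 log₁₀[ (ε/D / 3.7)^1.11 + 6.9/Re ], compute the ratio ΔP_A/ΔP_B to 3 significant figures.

Pipe A: V = Q/A = 0.19/0.02297 = 8.273 m/s; Re = 9.013e+05; ε/D = 0.00111; Haaland → f = 0.02046; ΔP_A = f(L/D)(ρV²/2) = 8.929e+04 Pa.
Pipe B: V = Q/A = 0.19/0.03767 = 5.044 m/s; Re = 7.038e+05; ε/D = 5.48e-06; Haaland → f = 0.01238; ΔP_B = f(L/D)(ρV²/2) = 3.964e+05 Pa.
ΔP_A/ΔP_B = 8.929e+04/3.964e+05 = 0.225.

ΔP_A/ΔP_B ≈ 0.225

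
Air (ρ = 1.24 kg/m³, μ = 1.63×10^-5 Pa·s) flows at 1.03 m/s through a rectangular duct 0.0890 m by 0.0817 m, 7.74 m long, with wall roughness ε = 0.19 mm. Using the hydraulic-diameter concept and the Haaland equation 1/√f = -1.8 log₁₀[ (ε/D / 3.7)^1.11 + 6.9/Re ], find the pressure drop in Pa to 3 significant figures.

ΔP ≈ 2.21 Pa

Hydraulic diameter D_h = 4A/P = 4·(0.089·0.0817)/(2·(0.089+0.0817)) = 0.02909/0.3414 = 0.08519 m.
Re = ρVD_h/μ = 1.24·1.03·0.08519/1.63e-05 = 6675.
ε/D_h = 0.00019/0.08519 = 0.00223; Haaland gives 1/√f = -1.8 log₁₀[0.000267+0.00103] = 5.195, so f = 0.03706.
ΔP = f(L/D_h)(ρV²/2) = 0.03706·7.74/0.08519·0.6578 = 2.214 Pa.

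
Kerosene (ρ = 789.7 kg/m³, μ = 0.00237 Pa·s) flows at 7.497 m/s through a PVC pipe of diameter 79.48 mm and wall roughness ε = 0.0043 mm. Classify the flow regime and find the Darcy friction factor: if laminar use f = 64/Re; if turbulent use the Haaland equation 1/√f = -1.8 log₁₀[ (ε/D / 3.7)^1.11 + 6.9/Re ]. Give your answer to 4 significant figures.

Re = ρVD/μ = 789.7·7.497·0.07948/0.00237 = 1.985e+05.
Re > 4000 → turbulent. ε/D = 4.3e-06/0.07948 = 5.41e-05; Haaland: 1/√f = -1.8 log₁₀[4.3e-06 + 3.48e-05] = 7.935, so f = 0.01588.

f ≈ 0.01588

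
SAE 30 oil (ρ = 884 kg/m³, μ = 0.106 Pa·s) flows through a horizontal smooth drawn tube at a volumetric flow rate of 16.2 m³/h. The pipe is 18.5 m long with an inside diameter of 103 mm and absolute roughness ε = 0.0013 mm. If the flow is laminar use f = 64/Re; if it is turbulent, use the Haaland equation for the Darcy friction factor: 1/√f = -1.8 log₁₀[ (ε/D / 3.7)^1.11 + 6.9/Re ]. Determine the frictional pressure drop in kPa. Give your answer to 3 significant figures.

Q = 16.2 m³/h = 16.2/3600 = 0.0045 m³/s.
Cross-sectional area A = πD²/4 = π(0.103)²/4 = 0.008332 m²; mean velocity V = Q/A = 0.0045/0.008332 = 0.5401 m/s.
Reynolds number Re = ρVD/μ = 884 · 0.5401 · 0.103 / 0.106 = 463.9.
Re < 2300 → laminar flow, so f = 64/Re = 64/463.9 = 0.138 (the turbulent correlation is not needed).
Darcy-Weisbach: ΔP = f(L/D)(ρV²/2) = 0.138·(18.5/0.103)·(884·0.5401²/2) = 0.138·179.6·128.9 = 3194 Pa.
ΔP = 3194 Pa = 3.19 kPa.

ΔP ≈ 3.19 kPa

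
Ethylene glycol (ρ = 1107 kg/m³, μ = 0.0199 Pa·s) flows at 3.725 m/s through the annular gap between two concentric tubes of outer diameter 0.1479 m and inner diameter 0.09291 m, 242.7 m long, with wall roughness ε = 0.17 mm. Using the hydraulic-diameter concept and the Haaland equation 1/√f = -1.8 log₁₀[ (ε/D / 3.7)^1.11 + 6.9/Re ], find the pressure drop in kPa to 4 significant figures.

ΔP ≈ 1159 kPa

Hydraulic diameter D_h = 4A/P = D_o - D_i = 0.1479 - 0.09291 = 0.05499 m.
Re = ρVD_h/μ = 1107·3.725·0.05499/0.0199 = 1.139e+04.
ε/D_h = 0.00017/0.05499 = 0.00309; Haaland gives 1/√f = -1.8 log₁₀[0.000383+0.000606] = 5.409, so f = 0.03418.
ΔP = f(L/D_h)(ρV²/2) = 0.03418·242.7/0.05499·7680 = 1.159e+06 Pa.
ΔP = 1159 kPa.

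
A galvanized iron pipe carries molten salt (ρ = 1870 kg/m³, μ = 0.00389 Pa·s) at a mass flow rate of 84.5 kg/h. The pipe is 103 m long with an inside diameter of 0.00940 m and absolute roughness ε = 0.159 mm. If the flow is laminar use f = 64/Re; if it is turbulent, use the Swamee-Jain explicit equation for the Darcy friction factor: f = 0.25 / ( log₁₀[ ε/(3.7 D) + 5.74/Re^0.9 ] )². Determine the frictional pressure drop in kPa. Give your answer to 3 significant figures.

ṁ = 84.5 kg/h = 84.5/3600 = 0.02347 kg/s.
A = πD²/4 = π(0.0094)²/4 = 6.94e-05 m²; mean velocity V = ṁ/(ρA) = 0.02347/(1870 · 6.94e-05) = 0.1809 m/s.
Reynolds number Re = ρVD/μ = 1870 · 0.1809 · 0.0094 / 0.00389 = 817.3.
Re < 2300 → laminar flow, so f = 64/Re = 64/817.3 = 0.07831 (the turbulent correlation is not needed).
Darcy-Weisbach: ΔP = f(L/D)(ρV²/2) = 0.07831·(103/0.0094)·(1870·0.1809²/2) = 0.07831·1.096e+04·30.59 = 2.625e+04 Pa.
ΔP = 2.625e+04 Pa = 26.2 kPa.

ΔP ≈ 26.2 kPa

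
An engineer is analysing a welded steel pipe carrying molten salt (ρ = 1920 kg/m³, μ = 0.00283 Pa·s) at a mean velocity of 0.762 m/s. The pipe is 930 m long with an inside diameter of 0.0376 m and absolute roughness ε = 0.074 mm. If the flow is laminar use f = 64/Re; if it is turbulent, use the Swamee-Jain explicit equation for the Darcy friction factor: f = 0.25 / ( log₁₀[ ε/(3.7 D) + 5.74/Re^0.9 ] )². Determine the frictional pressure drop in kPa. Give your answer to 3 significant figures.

ΔP ≈ 416 kPa

Reynolds number Re = ρVD/μ = 1920 · 0.762 · 0.0376 / 0.00283 = 1.944e+04.
Re > 4000 → turbulent. Relative roughness ε/D = 7.4e-05/0.0376 = 0.00197. Swamee-Jain: f = 0.25/(log₁₀[0.00197/3.7 + 5.74/1.944e+04^0.9])² = 0.25/(log₁₀[0.000532 + 0.000793])² = 0.25/(-2.878)² = 0.03018.
Darcy-Weisbach: ΔP = f(L/D)(ρV²/2) = 0.03018·(930/0.0376)·(1920·0.762²/2) = 0.03018·2.473e+04·557.4 = 4.162e+05 Pa.
ΔP = 4.162e+05 Pa = 416 kPa.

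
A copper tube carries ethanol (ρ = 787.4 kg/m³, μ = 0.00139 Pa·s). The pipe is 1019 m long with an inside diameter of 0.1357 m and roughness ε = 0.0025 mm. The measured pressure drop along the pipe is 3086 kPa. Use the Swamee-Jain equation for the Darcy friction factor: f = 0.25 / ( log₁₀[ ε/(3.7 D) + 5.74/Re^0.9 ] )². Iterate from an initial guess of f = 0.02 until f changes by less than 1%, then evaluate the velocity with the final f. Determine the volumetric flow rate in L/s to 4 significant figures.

Rearranging Darcy-Weisbach: V = √(2·ΔP·D/(f·L·ρ)). With ε/D = 2.5e-06/0.1357 = 1.84e-05, iterate starting from f = 0.02:
  f = 0.02 → V = √(2·3.086e+06·0.1357/(0.02·1019·787.4)) = 7.224 m/s; Re = ρVD/μ = 5.553e+05; f → 0.01316
  f = 0.01316 → V = 8.907 m/s; Re = 6.847e+05; f → 0.01274
  f = 0.01274 → V = 9.053 m/s; Re = 6.959e+05; f → 0.0127
Converged (Δf/f < 1%). With the final f = 0.0127: V = √(2·3.086e+06·0.1357/(0.0127·1019·787.4)) = 9.064 m/s.
Q = V·A = 9.064·(π/4·0.1357²) = 0.1311 m³/s = 131.1 L/s.

Q ≈ 131.1 L/s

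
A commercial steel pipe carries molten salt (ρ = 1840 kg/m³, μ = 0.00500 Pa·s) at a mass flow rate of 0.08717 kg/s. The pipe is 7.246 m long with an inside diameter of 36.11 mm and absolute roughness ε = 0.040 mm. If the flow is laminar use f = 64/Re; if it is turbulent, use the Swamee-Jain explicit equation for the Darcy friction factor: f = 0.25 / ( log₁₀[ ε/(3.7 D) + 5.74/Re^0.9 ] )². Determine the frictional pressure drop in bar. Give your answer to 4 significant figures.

A = πD²/4 = π(0.03611)²/4 = 0.001024 m²; mean velocity V = ṁ/(ρA) = 0.08717/(1840 · 0.001024) = 0.04626 m/s.
Reynolds number Re = ρVD/μ = 1840 · 0.04626 · 0.03611 / 0.005 = 614.7.
Re < 2300 → laminar flow, so f = 64/Re = 64/614.7 = 0.1041 (the turbulent correlation is not needed).
Darcy-Weisbach: ΔP = f(L/D)(ρV²/2) = 0.1041·(7.246/0.03611)·(1840·0.04626²/2) = 0.1041·200.7·1.969 = 41.13 Pa.
ΔP = 41.13 Pa = 4.113×10^-4 bar.

ΔP ≈ 4.113×10^-4 bar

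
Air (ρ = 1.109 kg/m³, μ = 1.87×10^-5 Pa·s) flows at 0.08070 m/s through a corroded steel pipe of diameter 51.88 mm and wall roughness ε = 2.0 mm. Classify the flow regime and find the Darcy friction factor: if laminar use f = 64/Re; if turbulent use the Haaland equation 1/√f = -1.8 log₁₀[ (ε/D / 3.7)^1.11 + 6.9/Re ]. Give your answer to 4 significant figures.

f ≈ 0.2578

Re = ρVD/μ = 1.109·0.0807·0.05188/1.87e-05 = 248.3.
Re < 2300 → laminar, so f = 64/Re = 0.2578 (roughness is irrelevant in laminar flow).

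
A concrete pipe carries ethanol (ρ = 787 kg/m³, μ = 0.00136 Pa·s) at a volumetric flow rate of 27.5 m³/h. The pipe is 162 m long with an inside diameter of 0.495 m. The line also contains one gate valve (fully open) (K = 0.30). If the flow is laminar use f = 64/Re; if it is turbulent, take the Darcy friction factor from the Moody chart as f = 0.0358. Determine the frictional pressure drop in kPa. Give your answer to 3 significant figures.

Q = 27.5 m³/h = 27.5/3600 = 0.007639 m³/s.
Cross-sectional area A = πD²/4 = π(0.495)²/4 = 0.1924 m²; mean velocity V = Q/A = 0.007639/0.1924 = 0.03969 m/s.
Reynolds number Re = ρVD/μ = 787 · 0.03969 · 0.495 / 0.00136 = 1.137e+04.
Re > 4000 → turbulent; use the Moody-chart value f = 0.0358.
Total minor-loss coefficient ΣK = 1·0.3 = 0.3.
ΔP = [f·L/D + ΣK]·(ρV²/2) = [0.0358·162/0.495 + 0.3]·(787·0.03969²/2) = [11.72 + 0.3]·0.62 = 7.45 Pa.
ΔP = 7.45 Pa = 0.00745 kPa.

ΔP ≈ 0.00745 kPa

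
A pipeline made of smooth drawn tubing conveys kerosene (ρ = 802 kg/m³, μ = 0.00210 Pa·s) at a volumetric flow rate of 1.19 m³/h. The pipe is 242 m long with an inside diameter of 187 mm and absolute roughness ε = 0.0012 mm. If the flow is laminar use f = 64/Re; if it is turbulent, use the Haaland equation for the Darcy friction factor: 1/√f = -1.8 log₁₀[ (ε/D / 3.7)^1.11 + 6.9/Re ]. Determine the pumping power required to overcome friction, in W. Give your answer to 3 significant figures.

Q = 1.19 m³/h = 1.19/3600 = 0.0003306 m³/s.
Cross-sectional area A = πD²/4 = π(0.187)²/4 = 0.02746 m²; mean velocity V = Q/A = 0.0003306/0.02746 = 0.01204 m/s.
Reynolds number Re = ρVD/μ = 802 · 0.01204 · 0.187 / 0.0021 = 859.5.
Re < 2300 → laminar flow, so f = 64/Re = 64/859.5 = 0.07446 (the turbulent correlation is not needed).
Darcy-Weisbach: ΔP = f(L/D)(ρV²/2) = 0.07446·(242/0.187)·(802·0.01204²/2) = 0.07446·1294·0.05809 = 5.597 Pa.
Pumping power P = QΔP = 0.0003306·5.597 = 0.001850 W = 0.00185 W.

P ≈ 0.00185 W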